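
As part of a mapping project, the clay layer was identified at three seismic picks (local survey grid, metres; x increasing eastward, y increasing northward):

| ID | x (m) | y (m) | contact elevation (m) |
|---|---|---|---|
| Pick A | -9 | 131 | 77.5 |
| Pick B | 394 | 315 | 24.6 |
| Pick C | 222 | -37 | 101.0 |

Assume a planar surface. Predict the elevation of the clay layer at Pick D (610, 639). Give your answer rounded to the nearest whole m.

Two edge vectors: Pick A→Pick B = (403, 184, -52.9), Pick A→Pick C = (231, -168, 23.5).
Normal n = (Pick A→Pick B) × (Pick A→Pick C) = (-4563.2, -21690.4, -110208).
So ∂z/∂x = −n_x/n_z = −0.04141 and ∂z/∂y = −n_y/n_z = −0.19681.
Intercept c from Pick A: 77.5 − 0.37 + 25.78 = 102.91.
At (610, 639): z = −25.3 − 125.8 + 102.91 = -48.1 m.

-48 m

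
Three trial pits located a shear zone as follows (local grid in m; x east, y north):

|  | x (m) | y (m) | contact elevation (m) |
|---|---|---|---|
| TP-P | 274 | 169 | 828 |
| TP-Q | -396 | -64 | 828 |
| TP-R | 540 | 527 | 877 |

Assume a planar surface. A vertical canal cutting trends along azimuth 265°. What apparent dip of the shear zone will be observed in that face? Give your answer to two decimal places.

2.74°

Let the plane be z = a·x + b·y + c.
TP-Q−TP-P: −670a − 233b = 0;  TP-R−TP-P: 266a + 358b = 49.
Solving gives a = −0.06418, b = 0.18456.
Unit vector along 265° is (sin 265°, cos 265°) = (-0.9962, -0.0872).
Slope in that direction = a·(-0.9962) + b·(-0.0872) = 0.04785.
Apparent dip = arctan|0.04785| = 2.74° (true dip is 11.1°, so apparent ≤ true as expected).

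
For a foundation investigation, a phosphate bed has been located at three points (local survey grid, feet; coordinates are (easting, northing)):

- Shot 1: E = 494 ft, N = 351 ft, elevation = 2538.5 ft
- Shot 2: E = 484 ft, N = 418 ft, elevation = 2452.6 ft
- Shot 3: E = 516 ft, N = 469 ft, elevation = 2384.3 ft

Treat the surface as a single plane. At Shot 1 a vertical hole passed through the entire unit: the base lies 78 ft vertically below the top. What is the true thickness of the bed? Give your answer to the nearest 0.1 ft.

Two edge vectors: Shot 1→Shot 2 = (-10, 67, -85.9), Shot 1→Shot 3 = (22, 118, -154.2).
Normal n = (Shot 1→Shot 2) × (Shot 1→Shot 3) = (-195.2, -3431.8, -2654).
So ∂z/∂E = −n_x/n_z = −0.07355 and ∂z/∂N = −n_y/n_z = −1.29307.
|∇z| = √(a²+b²) = 1.29516, so dip δ = arctan(1.29516) = 52.33°.
True thickness = vertical thickness × cos δ = 78 × cos 52.33° = 47.7 ft.

47.7 ft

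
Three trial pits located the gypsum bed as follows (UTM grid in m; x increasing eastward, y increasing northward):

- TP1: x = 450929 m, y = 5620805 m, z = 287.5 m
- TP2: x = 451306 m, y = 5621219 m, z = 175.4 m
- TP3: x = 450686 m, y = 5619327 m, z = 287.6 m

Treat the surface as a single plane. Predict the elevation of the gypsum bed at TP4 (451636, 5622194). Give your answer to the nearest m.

Let the plane be z = a·x + b·y + c.
TP2−TP1: 377a + 414b = −112.1;  TP3−TP1: −243a − 1478b = 0.1.
Solving gives a = −0.36277037, b = 0.05957591.
Then c = 287.5 − a·450929 − b·5620805 = −170993.41.
At (451636, 5622194): z = −163840.2 + 334947.3 − 170993.41 = 113.8 m.

114 m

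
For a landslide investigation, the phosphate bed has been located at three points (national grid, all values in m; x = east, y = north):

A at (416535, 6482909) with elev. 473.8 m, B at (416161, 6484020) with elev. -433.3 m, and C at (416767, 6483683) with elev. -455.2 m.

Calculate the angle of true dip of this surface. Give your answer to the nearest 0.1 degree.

Let the plane be z = a·x + b·y + c.
B−A: −374a + 1111b = −907.1;  C−A: 232a + 774b = −929.
Solving gives a = −0.60308, b = −1.01949.
Gradient magnitude |∇z| = √(a² + b²) = √(0.36371 + 1.03936) = 1.18451.
True dip = arctan(1.18451) = 49.8°, dipping toward NNE (azimuth ≈ 031°).

49.8°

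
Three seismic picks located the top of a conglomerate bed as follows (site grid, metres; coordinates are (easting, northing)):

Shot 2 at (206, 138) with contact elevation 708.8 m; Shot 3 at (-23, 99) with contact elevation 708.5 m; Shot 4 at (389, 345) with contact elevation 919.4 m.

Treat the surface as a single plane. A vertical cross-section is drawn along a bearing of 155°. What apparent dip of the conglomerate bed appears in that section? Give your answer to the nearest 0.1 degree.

Let the plane be z = a·E + b·N + c.
Shot 3−Shot 2: −229a − 39b = −0.3;  Shot 4−Shot 2: 183a + 207b = 210.6.
Solving gives a = −0.20244, b = 1.19636.
Unit vector along 155° is (sin 155°, cos 155°) = (0.4226, -0.9063).
Slope in that direction = a·(0.4226) + b·(-0.9063) = −1.16982.
Apparent dip = arctan|1.16982| = 49.5° (true dip is 50.5°, so apparent ≤ true as expected).

49.5°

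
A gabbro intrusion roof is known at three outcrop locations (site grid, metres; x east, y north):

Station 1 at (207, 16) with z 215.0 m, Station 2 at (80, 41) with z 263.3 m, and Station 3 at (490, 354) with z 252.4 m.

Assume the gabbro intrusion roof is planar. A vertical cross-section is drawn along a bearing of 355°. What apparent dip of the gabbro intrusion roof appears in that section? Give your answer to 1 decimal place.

Let the plane be z = a·x + b·y + c.
Station 2−Station 1: −127a + 25b = 48.3;  Station 3−Station 1: 283a + 338b = 37.4.
Solving gives a = −0.30780, b = 0.36837.
Unit vector along 355° is (sin 355°, cos 355°) = (-0.0872, 0.9962).
Slope in that direction = a·(-0.0872) + b·(0.9962) = 0.39379.
Apparent dip = arctan|0.39379| = 21.5° (true dip is 25.6°, so apparent ≤ true as expected).

21.5°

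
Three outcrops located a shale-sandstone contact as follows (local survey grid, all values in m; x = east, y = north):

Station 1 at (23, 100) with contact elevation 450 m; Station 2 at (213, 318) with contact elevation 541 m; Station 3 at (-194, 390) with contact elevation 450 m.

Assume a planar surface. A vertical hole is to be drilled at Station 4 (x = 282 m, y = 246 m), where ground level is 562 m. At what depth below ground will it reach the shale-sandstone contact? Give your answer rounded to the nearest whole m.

17 m

Let the plane be z = a·x + b·y + c.
Station 2−Station 1: 190a + 218b = 91;  Station 3−Station 1: −217a + 290b = 0.
Solving gives a = 0.25770, b = 0.19283.
Then c = 450 − a·23 − b·100 = 424.79.
At (282, 246): z_contact = 72.7 + 47.4 + 424.79 = 544.9 m.
Depth below ground = 562 − 544.9 = 17 m.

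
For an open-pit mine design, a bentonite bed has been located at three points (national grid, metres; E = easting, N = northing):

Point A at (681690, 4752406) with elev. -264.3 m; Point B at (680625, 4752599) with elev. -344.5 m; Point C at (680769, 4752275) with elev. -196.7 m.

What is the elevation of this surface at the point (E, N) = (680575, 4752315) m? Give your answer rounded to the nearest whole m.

Two edge vectors: Point A→Point B = (-1065, 193, -80.2), Point A→Point C = (-921, -131, 67.6).
Normal n = (Point A→Point B) × (Point A→Point C) = (2540.6, 145858.2, 317268).
So ∂z/∂E = −n_x/n_z = −0.00800774 and ∂z/∂N = −n_y/n_z = −0.45973184.
Intercept c from Point A: -264.3 + 5458.80 + 2184832.33 = 2190026.83.
At (680575, 4752315): z = −5449.9 − 2184790.5 + 2190026.83 = -213.5 m.

-214 m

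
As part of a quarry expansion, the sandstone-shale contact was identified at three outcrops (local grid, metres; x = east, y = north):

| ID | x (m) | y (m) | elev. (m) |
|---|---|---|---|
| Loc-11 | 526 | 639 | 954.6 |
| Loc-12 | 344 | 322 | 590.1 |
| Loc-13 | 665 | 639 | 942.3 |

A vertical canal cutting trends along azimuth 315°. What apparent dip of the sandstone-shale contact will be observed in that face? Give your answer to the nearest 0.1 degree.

42.4°

Let the plane be z = a·x + b·y + c.
Loc-12−Loc-11: −182a − 317b = −364.5;  Loc-13−Loc-11: 139a + 0b = −12.3.
Solving gives a = −0.08849, b = 1.20065.
Unit vector along 315° is (sin 315°, cos 315°) = (-0.7071, 0.7071).
Slope in that direction = a·(-0.7071) + b·(0.7071) = 0.91156.
Apparent dip = arctan|0.91156| = 42.4° (true dip is 50.3°, so apparent ≤ true as expected).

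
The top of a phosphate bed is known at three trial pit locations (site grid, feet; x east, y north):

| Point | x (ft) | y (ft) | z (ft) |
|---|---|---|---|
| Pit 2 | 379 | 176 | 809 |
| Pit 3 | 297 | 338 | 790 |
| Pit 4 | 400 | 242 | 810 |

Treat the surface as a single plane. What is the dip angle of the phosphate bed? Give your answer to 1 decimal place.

Two edge vectors: Pit 2→Pit 3 = (-82, 162, -19), Pit 2→Pit 4 = (21, 66, 1).
Normal n = (Pit 2→Pit 3) × (Pit 2→Pit 4) = (1416, -317, -8814).
So ∂z/∂x = −n_x/n_z = 0.16065 and ∂z/∂y = −n_y/n_z = −0.03597.
Gradient magnitude |∇z| = √(a² + b²) = √(0.02581 + 0.00129) = 0.16463.
True dip = arctan(0.16463) = 9.3°, dipping toward WNW (azimuth ≈ 283°).

9.3°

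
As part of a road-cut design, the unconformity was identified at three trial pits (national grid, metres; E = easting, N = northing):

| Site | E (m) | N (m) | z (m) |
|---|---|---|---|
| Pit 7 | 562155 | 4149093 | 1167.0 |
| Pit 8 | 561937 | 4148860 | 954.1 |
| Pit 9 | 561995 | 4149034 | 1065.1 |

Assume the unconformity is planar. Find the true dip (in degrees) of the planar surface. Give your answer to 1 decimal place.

Two edge vectors: Pit 7→Pit 8 = (-218, -233, -212.9), Pit 7→Pit 9 = (-160, -59, -101.9).
Normal n = (Pit 7→Pit 8) × (Pit 7→Pit 9) = (11181.6, 11849.8, -24418).
So ∂z/∂E = −n_x/n_z = 0.45792 and ∂z/∂N = −n_y/n_z = 0.48529.
Gradient magnitude |∇z| = √(a² + b²) = √(0.20969 + 0.23551) = 0.66723.
True dip = arctan(0.66723) = 33.7°, dipping toward SW (azimuth ≈ 223°).

33.7°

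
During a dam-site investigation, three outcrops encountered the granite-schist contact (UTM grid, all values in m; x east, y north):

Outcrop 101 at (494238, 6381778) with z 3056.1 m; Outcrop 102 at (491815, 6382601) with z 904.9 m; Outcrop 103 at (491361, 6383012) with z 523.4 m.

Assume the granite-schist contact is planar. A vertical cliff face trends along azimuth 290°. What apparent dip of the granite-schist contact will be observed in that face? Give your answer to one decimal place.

39.8°

Let the plane be z = a·x + b·y + c.
Outcrop 102−Outcrop 101: −2423a + 823b = −2151.2;  Outcrop 103−Outcrop 101: −2877a + 1234b = −2532.7.
Solving gives a = 0.91636, b = 0.08401.
Unit vector along 290° is (sin 290°, cos 290°) = (-0.9397, 0.3420).
Slope in that direction = a·(-0.9397) + b·(0.3420) = −0.83236.
Apparent dip = arctan|0.83236| = 39.8° (true dip is 42.6°, so apparent ≤ true as expected).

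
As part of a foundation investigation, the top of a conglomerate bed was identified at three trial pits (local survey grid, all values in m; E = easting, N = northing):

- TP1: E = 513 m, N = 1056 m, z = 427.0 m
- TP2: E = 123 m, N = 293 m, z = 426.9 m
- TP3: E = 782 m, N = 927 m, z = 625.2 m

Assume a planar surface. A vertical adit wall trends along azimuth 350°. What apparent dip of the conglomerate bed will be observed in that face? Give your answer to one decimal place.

21.8°

Two edge vectors: TP1→TP2 = (-390, -763, -0.1), TP1→TP3 = (269, -129, 198.2).
Normal n = (TP1→TP2) × (TP1→TP3) = (-151239.5, 77271.1, 255557).
So ∂z/∂E = −n_x/n_z = 0.59180 and ∂z/∂N = −n_y/n_z = −0.30236.
Unit vector along 350° is (sin 350°, cos 350°) = (-0.1736, 0.9848).
Slope in that direction = a·(-0.1736) + b·(0.9848) = −0.40054.
Apparent dip = arctan|0.40054| = 21.8° (true dip is 33.6°, so apparent ≤ true as expected).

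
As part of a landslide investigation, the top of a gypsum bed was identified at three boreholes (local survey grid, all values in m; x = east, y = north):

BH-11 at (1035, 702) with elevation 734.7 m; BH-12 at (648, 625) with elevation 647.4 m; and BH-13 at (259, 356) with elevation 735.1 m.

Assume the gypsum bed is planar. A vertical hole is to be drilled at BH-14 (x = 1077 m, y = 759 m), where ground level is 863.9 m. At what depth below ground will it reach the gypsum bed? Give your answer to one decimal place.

Let the plane be z = a·x + b·y + c.
BH-12−BH-11: −387a − 77b = −87.3;  BH-13−BH-11: −776a − 346b = 0.4.
Solving gives a = 0.407776, b = −0.915706.
Then c = 734.7 − a·1035 − b·702 = 955.48.
At (1077, 759): z_contact = 439.17 − 695.02 + 955.48 = 699.63 m.
Depth below ground = 863.9 − 699.63 = 164.3 m.

164.3 m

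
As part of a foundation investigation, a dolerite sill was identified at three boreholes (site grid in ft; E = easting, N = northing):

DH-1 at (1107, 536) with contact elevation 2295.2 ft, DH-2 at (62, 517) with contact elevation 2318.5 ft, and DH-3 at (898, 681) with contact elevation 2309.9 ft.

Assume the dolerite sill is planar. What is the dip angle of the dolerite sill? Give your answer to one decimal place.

4.1°

Two edge vectors: DH-1→DH-2 = (-1045, -19, 23.3), DH-1→DH-3 = (-209, 145, 14.7).
Normal n = (DH-1→DH-2) × (DH-1→DH-3) = (-3657.8, 10491.8, -155496).
So ∂z/∂E = −n_x/n_z = −0.02352 and ∂z/∂N = −n_y/n_z = 0.06747.
Gradient magnitude |∇z| = √(a² + b²) = √(0.00055 + 0.00455) = 0.07146.
True dip = arctan(0.07146) = 4.1°, dipping toward SSE (azimuth ≈ 161°).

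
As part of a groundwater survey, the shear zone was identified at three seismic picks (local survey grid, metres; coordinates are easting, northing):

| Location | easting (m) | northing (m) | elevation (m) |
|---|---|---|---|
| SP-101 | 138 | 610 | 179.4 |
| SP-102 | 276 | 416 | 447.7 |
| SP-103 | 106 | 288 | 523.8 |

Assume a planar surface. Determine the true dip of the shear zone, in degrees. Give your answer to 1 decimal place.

Two edge vectors: SP-101→SP-102 = (138, -194, 268.3), SP-101→SP-103 = (-32, -322, 344.4).
Normal n = (SP-101→SP-102) × (SP-101→SP-103) = (19579, -56112.8, -50644).
So ∂z/∂easting = −n_x/n_z = 0.38660 and ∂z/∂northing = −n_y/n_z = −1.10799.
Gradient magnitude |∇z| = √(a² + b²) = √(0.14946 + 1.22763) = 1.17350.
True dip = arctan(1.17350) = 49.6°, dipping toward NNW (azimuth ≈ 341°).

49.6°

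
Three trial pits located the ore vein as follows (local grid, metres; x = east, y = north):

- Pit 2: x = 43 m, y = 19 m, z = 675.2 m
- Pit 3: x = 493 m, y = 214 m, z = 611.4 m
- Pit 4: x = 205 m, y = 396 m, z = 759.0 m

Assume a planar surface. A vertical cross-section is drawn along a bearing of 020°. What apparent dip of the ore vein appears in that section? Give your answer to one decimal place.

12.8°

Let the plane be z = a·x + b·y + c.
Pit 3−Pit 2: 450a + 195b = −63.8;  Pit 4−Pit 2: 162a + 377b = 83.8.
Solving gives a = −0.29258, b = 0.34801.
Unit vector along 020° is (sin 20°, cos 20°) = (0.3420, 0.9397).
Slope in that direction = a·(0.3420) + b·(0.9397) = 0.22695.
Apparent dip = arctan|0.22695| = 12.8° (true dip is 24.4°, so apparent ≤ true as expected).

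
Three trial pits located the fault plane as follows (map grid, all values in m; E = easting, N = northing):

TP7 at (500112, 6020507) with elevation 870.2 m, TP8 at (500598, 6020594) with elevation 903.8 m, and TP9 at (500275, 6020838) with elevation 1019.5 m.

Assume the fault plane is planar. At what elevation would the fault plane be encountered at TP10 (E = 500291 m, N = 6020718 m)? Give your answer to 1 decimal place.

964.4 m

Two edge vectors: TP7→TP8 = (486, 87, 33.6), TP7→TP9 = (163, 331, 149.3).
Normal n = (TP7→TP8) × (TP7→TP9) = (1867.5, -67083, 146685).
So ∂z/∂E = −n_x/n_z = −0.012731363 and ∂z/∂N = −n_y/n_z = 0.457326925.
Intercept c from TP7: 870.2 + 6367.11 − 2753339.95 = −2746102.65.
At (500291, 6020718): z = −6369.4 + 2753436.4 − 2746102.65 = 964.4 m.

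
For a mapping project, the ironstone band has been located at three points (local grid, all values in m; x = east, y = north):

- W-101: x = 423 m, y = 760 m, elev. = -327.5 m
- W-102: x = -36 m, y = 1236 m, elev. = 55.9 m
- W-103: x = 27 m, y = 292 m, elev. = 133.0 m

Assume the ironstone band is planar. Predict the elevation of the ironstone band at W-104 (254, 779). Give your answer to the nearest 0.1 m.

Two edge vectors: W-101→W-102 = (-459, 476, 383.4), W-101→W-103 = (-396, -468, 460.5).
Normal n = (W-101→W-102) × (W-101→W-103) = (398629.2, 59543.1, 403308).
So ∂z/∂x = −n_x/n_z = −0.988399 and ∂z/∂y = −n_y/n_z = −0.147637.
Intercept c from W-101: -327.5 + 418.09 + 112.20 = 202.80.
At (254, 779): z = −251.1 − 115.0 + 202.80 = -163.3 m.

-163.3 m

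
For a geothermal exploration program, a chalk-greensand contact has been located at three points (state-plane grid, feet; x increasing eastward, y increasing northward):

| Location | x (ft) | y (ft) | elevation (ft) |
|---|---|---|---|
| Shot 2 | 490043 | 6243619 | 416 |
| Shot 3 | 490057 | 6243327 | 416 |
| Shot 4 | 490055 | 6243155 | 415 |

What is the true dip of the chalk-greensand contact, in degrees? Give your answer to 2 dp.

5.58°

Let the plane be z = a·x + b·y + c.
Shot 3−Shot 2: 14a − 292b = 0;  Shot 4−Shot 2: 12a − 464b = −1.
Solving gives a = 0.09759, b = 0.00468.
Gradient magnitude |∇z| = √(a² + b²) = √(0.00952 + 0.00002) = 0.09771.
True dip = arctan(0.09771) = 5.58°, dipping toward W (azimuth ≈ 267°).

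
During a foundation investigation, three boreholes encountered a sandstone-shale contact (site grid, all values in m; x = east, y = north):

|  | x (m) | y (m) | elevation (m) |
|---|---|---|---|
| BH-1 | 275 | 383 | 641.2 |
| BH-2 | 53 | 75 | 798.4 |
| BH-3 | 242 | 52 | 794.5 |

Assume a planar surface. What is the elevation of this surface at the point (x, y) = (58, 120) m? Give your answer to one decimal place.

777.5 m

Let the plane be z = a·x + b·y + c.
BH-2−BH-1: −222a − 308b = 157.2;  BH-3−BH-1: −33a − 331b = 153.3.
Solving gives a = −0.07607, b = −0.45556.
Then c = 641.2 − a·275 − b·383 = 836.60.
At (58, 120): z = −4.4 − 54.7 + 836.60 = 777.5 m.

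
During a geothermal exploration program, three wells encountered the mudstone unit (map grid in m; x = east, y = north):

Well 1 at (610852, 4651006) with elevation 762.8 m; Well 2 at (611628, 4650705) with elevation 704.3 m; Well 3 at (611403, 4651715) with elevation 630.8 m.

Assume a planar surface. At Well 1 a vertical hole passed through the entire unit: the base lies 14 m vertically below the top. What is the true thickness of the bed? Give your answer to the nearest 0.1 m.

Let the plane be z = a·x + b·y + c.
Well 2−Well 1: 776a − 301b = −58.5;  Well 3−Well 1: 551a + 709b = −132.
Solving gives a = −0.11341, b = −0.09804.
|∇z| = √(a²+b²) = 0.14991, so dip δ = arctan(0.14991) = 8.53°.
True thickness = vertical thickness × cos δ = 14 × cos 8.53° = 13.8 m.

13.8 m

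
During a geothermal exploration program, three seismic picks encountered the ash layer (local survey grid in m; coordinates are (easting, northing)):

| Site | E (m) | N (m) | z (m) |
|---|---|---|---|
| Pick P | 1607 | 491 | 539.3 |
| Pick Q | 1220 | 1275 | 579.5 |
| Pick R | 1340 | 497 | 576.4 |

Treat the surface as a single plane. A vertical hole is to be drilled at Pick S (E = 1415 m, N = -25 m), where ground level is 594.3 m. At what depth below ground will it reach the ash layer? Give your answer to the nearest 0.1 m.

19.2 m

Two edge vectors: Pick P→Pick Q = (-387, 784, 40.2), Pick P→Pick R = (-267, 6, 37.1).
Normal n = (Pick P→Pick Q) × (Pick P→Pick R) = (28845.2, 3624.3, 207006).
So ∂z/∂E = −n_x/n_z = −0.139345 and ∂z/∂N = −n_y/n_z = −0.017508.
Intercept c from Pick P: 539.3 + 223.93 + 8.60 = 771.82.
At (1415, -25): z_contact = −197.17 + 0.44 + 771.82 = 575.09 m.
Depth below ground = 594.3 − 575.09 = 19.2 m.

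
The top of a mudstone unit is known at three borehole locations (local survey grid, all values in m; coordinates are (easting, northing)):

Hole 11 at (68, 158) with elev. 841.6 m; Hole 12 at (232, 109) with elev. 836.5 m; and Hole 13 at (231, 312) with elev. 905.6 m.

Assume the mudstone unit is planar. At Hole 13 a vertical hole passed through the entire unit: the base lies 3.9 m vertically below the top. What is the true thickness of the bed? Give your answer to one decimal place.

3.7 m

Let the plane be z = a·E + b·N + c.
Hole 12−Hole 11: 164a − 49b = −5.1;  Hole 13−Hole 11: 163a + 154b = 64.
Solving gives a = 0.07071, b = 0.34074.
|∇z| = √(a²+b²) = 0.34800, so dip δ = arctan(0.34800) = 19.19°.
True thickness = vertical thickness × cos δ = 3.9 × cos 19.19° = 3.7 m.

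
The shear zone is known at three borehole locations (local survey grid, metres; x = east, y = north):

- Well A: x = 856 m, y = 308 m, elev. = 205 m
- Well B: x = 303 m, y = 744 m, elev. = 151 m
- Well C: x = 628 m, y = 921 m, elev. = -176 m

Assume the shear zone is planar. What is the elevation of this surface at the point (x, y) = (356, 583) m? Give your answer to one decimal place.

254.9 m

Let the plane be z = a·x + b·y + c.
Well B−Well A: −553a + 436b = −54;  Well C−Well A: −228a + 613b = −381.
Solving gives a = −0.55519, b = −0.82803.
Then c = 205 − a·856 − b·308 = 935.28.
At (356, 583): z = −197.6 − 482.7 + 935.28 = 254.9 m.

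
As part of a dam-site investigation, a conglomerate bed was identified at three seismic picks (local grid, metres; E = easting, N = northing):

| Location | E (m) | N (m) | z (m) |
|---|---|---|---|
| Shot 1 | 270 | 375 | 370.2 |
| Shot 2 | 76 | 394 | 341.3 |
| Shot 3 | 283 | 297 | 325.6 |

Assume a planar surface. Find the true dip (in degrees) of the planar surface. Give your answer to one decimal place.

32.7°

Let the plane be z = a·E + b·N + c.
Shot 2−Shot 1: −194a + 19b = −28.9;  Shot 3−Shot 1: 13a − 78b = −44.6.
Solving gives a = 0.20837, b = 0.60652.
Gradient magnitude |∇z| = √(a² + b²) = √(0.04342 + 0.36787) = 0.64132.
True dip = arctan(0.64132) = 32.7°, dipping toward SSW (azimuth ≈ 199°).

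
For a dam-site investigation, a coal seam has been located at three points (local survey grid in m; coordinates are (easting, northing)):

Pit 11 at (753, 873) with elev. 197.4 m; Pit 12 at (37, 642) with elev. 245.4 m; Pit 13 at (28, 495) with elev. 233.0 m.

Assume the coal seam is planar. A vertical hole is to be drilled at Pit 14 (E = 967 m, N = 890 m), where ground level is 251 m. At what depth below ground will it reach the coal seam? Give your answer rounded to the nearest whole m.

Let the plane be z = a·E + b·N + c.
Pit 12−Pit 11: −716a − 231b = 48;  Pit 13−Pit 11: −725a − 378b = 35.6.
Solving gives a = −0.09615, b = 0.09024.
Then c = 197.4 − a·753 − b·873 = 191.02.
At (967, 890): z_contact = −93.0 + 80.3 + 191.02 = 178.4 m.
Depth below ground = 251 − 178.4 = 73 m.

73 m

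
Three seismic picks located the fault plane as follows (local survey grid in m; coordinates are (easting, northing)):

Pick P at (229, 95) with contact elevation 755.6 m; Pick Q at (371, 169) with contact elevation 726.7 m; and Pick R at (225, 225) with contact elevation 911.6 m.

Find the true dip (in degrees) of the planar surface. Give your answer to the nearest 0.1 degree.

Let the plane be z = a·E + b·N + c.
Pick Q−Pick P: 142a + 74b = −28.9;  Pick R−Pick P: −4a + 130b = 156.
Solving gives a = −0.81579, b = 1.17490.
Gradient magnitude |∇z| = √(a² + b²) = √(0.66552 + 1.38039) = 1.43035.
True dip = arctan(1.43035) = 55.0°, dipping toward SE (azimuth ≈ 145°).

55.0°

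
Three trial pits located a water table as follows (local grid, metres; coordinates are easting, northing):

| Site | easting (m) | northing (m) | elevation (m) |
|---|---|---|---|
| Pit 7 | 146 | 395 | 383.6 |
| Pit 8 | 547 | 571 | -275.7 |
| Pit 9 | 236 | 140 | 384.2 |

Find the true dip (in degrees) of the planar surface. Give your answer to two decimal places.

56.48°

Two edge vectors: Pit 7→Pit 8 = (401, 176, -659.3), Pit 7→Pit 9 = (90, -255, 0.6).
Normal n = (Pit 7→Pit 8) × (Pit 7→Pit 9) = (-168015.9, -59577.6, -118095).
So ∂z/∂easting = −n_x/n_z = −1.42272 and ∂z/∂northing = −n_y/n_z = −0.50449.
Gradient magnitude |∇z| = √(a² + b²) = √(2.02413 + 0.25451) = 1.50952.
True dip = arctan(1.50952) = 56.48°, dipping toward ENE (azimuth ≈ 070°).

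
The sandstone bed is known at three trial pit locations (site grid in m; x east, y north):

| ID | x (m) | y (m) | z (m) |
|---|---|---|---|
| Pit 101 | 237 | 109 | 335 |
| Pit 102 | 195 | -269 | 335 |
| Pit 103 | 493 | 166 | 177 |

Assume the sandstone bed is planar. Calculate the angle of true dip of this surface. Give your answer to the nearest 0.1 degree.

32.5°

Let the plane be z = a·x + b·y + c.
Pit 102−Pit 101: −42a − 378b = 0;  Pit 103−Pit 101: 256a + 57b = −158.
Solving gives a = −0.63284, b = 0.07032.
Gradient magnitude |∇z| = √(a² + b²) = √(0.40049 + 0.00494) = 0.63674.
True dip = arctan(0.63674) = 32.5°, dipping toward E (azimuth ≈ 096°).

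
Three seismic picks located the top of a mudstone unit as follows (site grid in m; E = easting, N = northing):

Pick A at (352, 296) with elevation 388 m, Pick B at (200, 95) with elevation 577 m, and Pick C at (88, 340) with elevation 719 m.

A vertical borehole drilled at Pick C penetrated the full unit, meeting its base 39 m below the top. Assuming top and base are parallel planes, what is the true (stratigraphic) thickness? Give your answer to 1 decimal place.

24.3 m

Two edge vectors: Pick A→Pick B = (-152, -201, 189), Pick A→Pick C = (-264, 44, 331).
Normal n = (Pick A→Pick B) × (Pick A→Pick C) = (-74847, 416, -59752).
So ∂z/∂E = −n_x/n_z = −1.25263 and ∂z/∂N = −n_y/n_z = 0.00696.
|∇z| = √(a²+b²) = 1.25265, so dip δ = arctan(1.25265) = 51.40°.
True thickness = vertical thickness × cos δ = 39 × cos 51.40° = 24.3 m.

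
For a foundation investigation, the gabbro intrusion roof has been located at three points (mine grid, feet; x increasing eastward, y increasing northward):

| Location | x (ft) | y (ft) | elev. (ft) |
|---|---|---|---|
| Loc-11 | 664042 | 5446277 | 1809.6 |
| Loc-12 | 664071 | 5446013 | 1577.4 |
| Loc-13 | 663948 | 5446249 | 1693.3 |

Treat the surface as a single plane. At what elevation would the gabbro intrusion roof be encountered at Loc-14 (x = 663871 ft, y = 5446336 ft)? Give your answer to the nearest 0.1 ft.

1706.1 ft

Two edge vectors: Loc-11→Loc-12 = (29, -264, -232.2), Loc-11→Loc-13 = (-94, -28, -116.3).
Normal n = (Loc-11→Loc-12) × (Loc-11→Loc-13) = (24201.6, 25199.5, -25628).
So ∂z/∂x = −n_x/n_z = 0.944342126 and ∂z/∂y = −n_y/n_z = 0.983280006.
Intercept c from Loc-11: 1809.6 − 627082.83 − 5355215.28 = −5980488.52.
At (663871, 5446336): z = 626921.4 + 5355273.3 − 5980488.52 = 1706.1 ft.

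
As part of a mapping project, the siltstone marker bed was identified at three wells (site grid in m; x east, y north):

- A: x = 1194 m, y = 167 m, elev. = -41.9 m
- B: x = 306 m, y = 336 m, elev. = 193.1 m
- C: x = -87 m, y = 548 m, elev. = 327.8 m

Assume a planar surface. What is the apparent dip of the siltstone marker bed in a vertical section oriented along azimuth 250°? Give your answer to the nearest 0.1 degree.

7.5°

Let the plane be z = a·x + b·y + c.
B−A: −888a + 169b = 235;  C−A: −1281a + 381b = 369.7.
Solving gives a = −0.22206, b = 0.22373.
Unit vector along 250° is (sin 250°, cos 250°) = (-0.9397, -0.3420).
Slope in that direction = a·(-0.9397) + b·(-0.3420) = 0.13215.
Apparent dip = arctan|0.13215| = 7.5° (true dip is 17.5°, so apparent ≤ true as expected).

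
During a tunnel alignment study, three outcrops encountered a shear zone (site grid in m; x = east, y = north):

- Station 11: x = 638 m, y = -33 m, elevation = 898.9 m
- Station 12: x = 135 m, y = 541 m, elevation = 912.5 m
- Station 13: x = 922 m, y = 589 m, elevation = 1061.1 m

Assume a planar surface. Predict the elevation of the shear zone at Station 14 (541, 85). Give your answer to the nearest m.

903 m

Let the plane be z = a·x + b·y + c.
Station 12−Station 11: −503a + 574b = 13.6;  Station 13−Station 11: 284a + 622b = 162.2.
Solving gives a = 0.17787, b = 0.17956.
Then c = 898.9 − a·638 − b·-33 = 791.35.
At (541, 85): z = 96.2 + 15.3 + 791.35 = 902.8 m.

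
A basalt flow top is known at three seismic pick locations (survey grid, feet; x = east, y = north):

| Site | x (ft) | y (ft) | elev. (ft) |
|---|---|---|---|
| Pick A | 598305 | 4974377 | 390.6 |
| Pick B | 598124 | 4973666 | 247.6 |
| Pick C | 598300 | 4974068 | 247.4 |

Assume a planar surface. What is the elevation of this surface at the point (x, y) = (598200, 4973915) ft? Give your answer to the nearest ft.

Two edge vectors: Pick A→Pick B = (-181, -711, -143), Pick A→Pick C = (-5, -309, -143.2).
Normal n = (Pick A→Pick B) × (Pick A→Pick C) = (57628.2, -25204.2, 52374).
So ∂z/∂x = −n_x/n_z = −1.10032077 and ∂z/∂y = −n_y/n_z = 0.48123496.
Intercept c from Pick A: 390.6 + 658327.42 − 2393844.14 = −1735126.12.
At (598200, 4973915): z = −658211.9 + 2393621.8 − 1735126.12 = 283.8 ft.

284 ft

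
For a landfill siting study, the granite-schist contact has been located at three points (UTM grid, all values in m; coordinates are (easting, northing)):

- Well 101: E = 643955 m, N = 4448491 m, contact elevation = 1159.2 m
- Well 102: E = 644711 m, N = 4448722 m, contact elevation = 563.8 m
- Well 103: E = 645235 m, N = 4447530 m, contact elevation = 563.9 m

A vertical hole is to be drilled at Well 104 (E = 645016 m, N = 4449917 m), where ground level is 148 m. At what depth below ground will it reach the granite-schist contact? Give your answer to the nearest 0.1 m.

160.8 m

Let the plane be z = a·E + b·N + c.
Well 102−Well 101: 756a + 231b = −595.4;  Well 103−Well 101: 1280a − 961b = −595.3.
Solving gives a = −0.694283386, b = −0.305289005.
Then c = 1159.2 − a·643955 − b·4448491 = 1806321.85.
At (645016, 4449917): z_contact = −447823.89 − 1358510.73 + 1806321.85 = -12.78 m.
Depth below ground = 148 − (-12.78) = 160.8 m.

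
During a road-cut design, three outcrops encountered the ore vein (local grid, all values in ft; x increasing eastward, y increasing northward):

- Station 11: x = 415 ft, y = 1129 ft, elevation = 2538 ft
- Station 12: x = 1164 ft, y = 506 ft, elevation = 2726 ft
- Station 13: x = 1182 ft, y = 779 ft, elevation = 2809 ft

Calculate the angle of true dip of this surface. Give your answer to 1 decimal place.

28.8°

Let the plane be z = a·x + b·y + c.
Station 12−Station 11: 749a − 623b = 188;  Station 13−Station 11: 767a − 350b = 271.
Solving gives a = 0.47769, b = 0.27253.
Gradient magnitude |∇z| = √(a² + b²) = √(0.22819 + 0.07427) = 0.54996.
True dip = arctan(0.54996) = 28.8°, dipping toward WSW (azimuth ≈ 240°).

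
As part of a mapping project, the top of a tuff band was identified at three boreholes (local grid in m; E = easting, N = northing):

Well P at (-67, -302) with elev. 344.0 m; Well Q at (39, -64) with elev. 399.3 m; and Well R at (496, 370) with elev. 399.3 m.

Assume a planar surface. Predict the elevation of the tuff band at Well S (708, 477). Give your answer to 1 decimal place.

361.3 m

Let the plane be z = a·E + b·N + c.
Well Q−Well P: 106a + 238b = 55.3;  Well R−Well P: 563a + 672b = 55.3.
Solving gives a = −0.38240, b = 0.40267.
Then c = 344 − a·-67 − b·-302 = 439.98.
At (708, 477): z = −270.7 + 192.1 + 439.98 = 361.3 m.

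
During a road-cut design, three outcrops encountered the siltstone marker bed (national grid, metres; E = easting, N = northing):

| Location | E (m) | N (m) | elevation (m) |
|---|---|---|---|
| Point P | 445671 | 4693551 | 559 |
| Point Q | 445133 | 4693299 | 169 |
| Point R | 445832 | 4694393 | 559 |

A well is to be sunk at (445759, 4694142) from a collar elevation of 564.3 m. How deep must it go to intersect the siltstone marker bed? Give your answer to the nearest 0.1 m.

25.2 m

Two edge vectors: Point P→Point Q = (-538, -252, -390), Point P→Point R = (161, 842, 0).
Normal n = (Point P→Point Q) × (Point P→Point R) = (328380, -62790, -412424).
So ∂z/∂E = −n_x/n_z = 0.796219425 and ∂z/∂N = −n_y/n_z = −0.152246232.
Intercept c from Point P: 559 − 354851.91 + 714575.45 = 360282.55.
At (445759, 4694142): z_contact = 354921.97 − 714665.43 + 360282.55 = 539.09 m.
Depth below ground = 564.3 − 539.09 = 25.2 m.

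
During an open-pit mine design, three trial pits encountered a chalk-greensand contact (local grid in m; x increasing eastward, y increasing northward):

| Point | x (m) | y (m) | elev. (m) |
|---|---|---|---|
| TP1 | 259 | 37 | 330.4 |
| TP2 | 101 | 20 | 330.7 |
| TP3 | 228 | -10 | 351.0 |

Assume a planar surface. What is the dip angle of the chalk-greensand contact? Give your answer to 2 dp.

Two edge vectors: TP1→TP2 = (-158, -17, 0.3), TP1→TP3 = (-31, -47, 20.6).
Normal n = (TP1→TP2) × (TP1→TP3) = (-336.1, 3245.5, 6899).
So ∂z/∂x = −n_x/n_z = 0.04872 and ∂z/∂y = −n_y/n_z = −0.47043.
Gradient magnitude |∇z| = √(a² + b²) = √(0.00237 + 0.22130) = 0.47295.
True dip = arctan(0.47295) = 25.31°, dipping toward N (azimuth ≈ 354°).

25.31°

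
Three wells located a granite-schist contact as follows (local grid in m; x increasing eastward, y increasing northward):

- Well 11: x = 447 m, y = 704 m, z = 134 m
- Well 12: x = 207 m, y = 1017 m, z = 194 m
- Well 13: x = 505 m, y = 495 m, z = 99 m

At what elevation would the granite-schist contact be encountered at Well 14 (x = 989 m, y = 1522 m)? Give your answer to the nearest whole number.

Two edge vectors: Well 11→Well 12 = (-240, 313, 60), Well 11→Well 13 = (58, -209, -35).
Normal n = (Well 11→Well 12) × (Well 11→Well 13) = (1585, -4920, 32006).
So ∂z/∂x = −n_x/n_z = −0.04952 and ∂z/∂y = −n_y/n_z = 0.15372.
Intercept c from Well 11: 134 + 22.14 − 108.22 = 47.92.
At (989, 1522): z = −49.0 + 234.0 + 47.92 = 232.9 m.

233 m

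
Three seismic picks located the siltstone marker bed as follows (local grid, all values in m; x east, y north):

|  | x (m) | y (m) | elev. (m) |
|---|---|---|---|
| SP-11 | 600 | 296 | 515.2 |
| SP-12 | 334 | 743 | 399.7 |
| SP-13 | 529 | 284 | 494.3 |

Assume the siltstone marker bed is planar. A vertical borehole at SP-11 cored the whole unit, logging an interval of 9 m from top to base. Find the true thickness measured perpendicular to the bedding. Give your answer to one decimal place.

8.6 m

Two edge vectors: SP-11→SP-12 = (-266, 447, -115.5), SP-11→SP-13 = (-71, -12, -20.9).
Normal n = (SP-11→SP-12) × (SP-11→SP-13) = (-10728.3, 2641.1, 34929).
So ∂z/∂x = −n_x/n_z = 0.30715 and ∂z/∂y = −n_y/n_z = −0.07561.
|∇z| = √(a²+b²) = 0.31632, so dip δ = arctan(0.31632) = 17.55°.
True thickness = vertical thickness × cos δ = 9 × cos 17.55° = 8.6 m.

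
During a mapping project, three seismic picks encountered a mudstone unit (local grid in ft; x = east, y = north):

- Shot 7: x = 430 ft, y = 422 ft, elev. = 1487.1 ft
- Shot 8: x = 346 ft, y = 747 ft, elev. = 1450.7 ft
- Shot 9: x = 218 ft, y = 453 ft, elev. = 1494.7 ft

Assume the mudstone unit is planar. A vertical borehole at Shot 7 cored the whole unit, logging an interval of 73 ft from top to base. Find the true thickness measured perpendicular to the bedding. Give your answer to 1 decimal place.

Let the plane be z = a·x + b·y + c.
Shot 8−Shot 7: −84a + 325b = −36.4;  Shot 9−Shot 7: −212a + 31b = 7.6.
Solving gives a = −0.05428, b = −0.12603.
|∇z| = √(a²+b²) = 0.13722, so dip δ = arctan(0.13722) = 7.81°.
True thickness = vertical thickness × cos δ = 73 × cos 7.81° = 72.3 ft.

72.3 ft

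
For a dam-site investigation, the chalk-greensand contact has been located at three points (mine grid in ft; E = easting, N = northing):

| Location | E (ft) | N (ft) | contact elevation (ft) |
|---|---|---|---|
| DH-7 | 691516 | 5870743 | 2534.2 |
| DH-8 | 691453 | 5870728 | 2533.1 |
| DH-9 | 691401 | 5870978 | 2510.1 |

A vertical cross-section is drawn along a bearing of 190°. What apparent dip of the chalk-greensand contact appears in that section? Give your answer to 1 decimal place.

4.4°

Two edge vectors: DH-7→DH-8 = (-63, -15, -1.1), DH-7→DH-9 = (-115, 235, -24.1).
Normal n = (DH-7→DH-8) × (DH-7→DH-9) = (620, -1391.8, -16530).
So ∂z/∂E = −n_x/n_z = 0.03751 and ∂z/∂N = −n_y/n_z = −0.08420.
Unit vector along 190° is (sin 190°, cos 190°) = (-0.1736, -0.9848).
Slope in that direction = a·(-0.1736) + b·(-0.9848) = 0.07641.
Apparent dip = arctan|0.07641| = 4.4° (true dip is 5.3°, so apparent ≤ true as expected).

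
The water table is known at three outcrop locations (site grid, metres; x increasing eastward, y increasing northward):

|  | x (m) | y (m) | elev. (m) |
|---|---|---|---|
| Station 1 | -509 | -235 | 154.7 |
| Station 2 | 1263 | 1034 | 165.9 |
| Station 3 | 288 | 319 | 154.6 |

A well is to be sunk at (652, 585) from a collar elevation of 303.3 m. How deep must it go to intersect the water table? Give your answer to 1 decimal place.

Two edge vectors: Station 1→Station 2 = (1772, 1269, 11.2), Station 1→Station 3 = (797, 554, -0.1).
Normal n = (Station 1→Station 2) × (Station 1→Station 3) = (-6331.7, 9103.6, -29705).
So ∂z/∂x = −n_x/n_z = −0.213153 and ∂z/∂y = −n_y/n_z = 0.306467.
Intercept c from Station 1: 154.7 − 108.49 + 72.02 = 118.23.
At (652, 585): z_contact = −138.98 + 179.28 + 118.23 = 158.53 m.
Depth below ground = 303.3 − 158.53 = 144.8 m.

144.8 m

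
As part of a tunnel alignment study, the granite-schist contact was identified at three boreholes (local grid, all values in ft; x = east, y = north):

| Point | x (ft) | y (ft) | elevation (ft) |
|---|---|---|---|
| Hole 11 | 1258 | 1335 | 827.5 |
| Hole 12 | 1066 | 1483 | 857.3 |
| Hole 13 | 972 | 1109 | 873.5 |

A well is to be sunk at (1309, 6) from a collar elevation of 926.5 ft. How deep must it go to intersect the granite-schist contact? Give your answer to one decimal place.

102.3 ft

Let the plane be z = a·x + b·y + c.
Hole 12−Hole 11: −192a + 148b = 29.8;  Hole 13−Hole 11: −286a − 226b = 46.
Solving gives a = −0.157989, b = −0.003607.
Then c = 827.5 − a·1258 − b·1335 = 1031.07.
At (1309, 6): z_contact = −206.81 − 0.02 + 1031.07 = 824.24 ft.
Depth below ground = 926.5 − 824.24 = 102.3 ft.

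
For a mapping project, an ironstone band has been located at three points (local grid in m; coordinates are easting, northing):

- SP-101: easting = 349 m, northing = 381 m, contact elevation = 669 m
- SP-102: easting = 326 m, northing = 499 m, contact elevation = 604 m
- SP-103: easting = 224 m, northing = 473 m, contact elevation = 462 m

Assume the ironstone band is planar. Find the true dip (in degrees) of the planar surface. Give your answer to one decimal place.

56.0°

Two edge vectors: SP-101→SP-102 = (-23, 118, -65), SP-101→SP-103 = (-125, 92, -207).
Normal n = (SP-101→SP-102) × (SP-101→SP-103) = (-18446, 3364, 12634).
So ∂z/∂easting = −n_x/n_z = 1.46003 and ∂z/∂northing = −n_y/n_z = −0.26627.
Gradient magnitude |∇z| = √(a² + b²) = √(2.13168 + 0.07090) = 1.48411.
True dip = arctan(1.48411) = 56.0°, dipping toward W (azimuth ≈ 280°).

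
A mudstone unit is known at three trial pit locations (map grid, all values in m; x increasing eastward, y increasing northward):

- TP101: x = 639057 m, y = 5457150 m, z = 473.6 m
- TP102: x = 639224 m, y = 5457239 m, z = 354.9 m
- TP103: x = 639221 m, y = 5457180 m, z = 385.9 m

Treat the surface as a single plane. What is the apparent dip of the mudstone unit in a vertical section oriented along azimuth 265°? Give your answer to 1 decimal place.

25.9°

Two edge vectors: TP101→TP102 = (167, 89, -118.7), TP101→TP103 = (164, 30, -87.7).
Normal n = (TP101→TP102) × (TP101→TP103) = (-4244.3, -4820.9, -9586).
So ∂z/∂x = −n_x/n_z = −0.44276 and ∂z/∂y = −n_y/n_z = −0.50291.
Unit vector along 265° is (sin 265°, cos 265°) = (-0.9962, -0.0872).
Slope in that direction = a·(-0.9962) + b·(-0.0872) = 0.48491.
Apparent dip = arctan|0.48491| = 25.9° (true dip is 33.8°, so apparent ≤ true as expected).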